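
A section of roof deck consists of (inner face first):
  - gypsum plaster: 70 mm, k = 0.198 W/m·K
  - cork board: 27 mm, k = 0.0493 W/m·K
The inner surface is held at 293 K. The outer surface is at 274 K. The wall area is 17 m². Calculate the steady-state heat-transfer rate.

Q ≈ 358 W

Model the wall as resistances in series:
R_gypsum plaster = L/(kA) = 0.07/(0.198×17) = 0.0208 K/W
R_cork board = L/(kA) = 0.027/(0.0493×17) = 0.03222 K/W
R_total = 0.05301 K/W
Q = ΔT / R_total = 19 / 0.05301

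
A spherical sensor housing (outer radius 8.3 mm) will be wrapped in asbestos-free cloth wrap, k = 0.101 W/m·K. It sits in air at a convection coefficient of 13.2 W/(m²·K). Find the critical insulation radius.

r_cr ≈ 15.3 mm

For a sphere r_cr = 2k/h = 2×0.101/13.2
r_cr = 15.3 mm; since the bare radius (8.3 mm) is below r_cr, adding a thin layer of insulation will *increase* heat loss.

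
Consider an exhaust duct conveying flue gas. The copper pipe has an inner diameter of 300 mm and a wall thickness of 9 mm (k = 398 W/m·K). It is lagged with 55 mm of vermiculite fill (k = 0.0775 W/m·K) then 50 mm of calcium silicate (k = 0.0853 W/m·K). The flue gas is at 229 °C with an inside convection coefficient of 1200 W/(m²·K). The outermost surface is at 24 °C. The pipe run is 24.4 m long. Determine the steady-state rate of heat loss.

Per-layer cylindrical resistances, series-summed:
R_inner film = 1/(h_i·2πr₁L) = 1/(1200×2π×0.15×24.4) = 3.624×10^-5 K/W
R_copper pipe wall = ln(159/150)/(2π×398×24.4) = 9.55×10^-7 K/W
R_vermiculite fill = ln(214/159)/(2π×0.0775×24.4) = 0.025 K/W
R_calcium silicate = ln(264/214)/(2π×0.0853×24.4) = 0.01606 K/W
R_total = 0.0411 K/W
Q = ΔT/R_total = 205/0.0411

Q ≈ 4990 W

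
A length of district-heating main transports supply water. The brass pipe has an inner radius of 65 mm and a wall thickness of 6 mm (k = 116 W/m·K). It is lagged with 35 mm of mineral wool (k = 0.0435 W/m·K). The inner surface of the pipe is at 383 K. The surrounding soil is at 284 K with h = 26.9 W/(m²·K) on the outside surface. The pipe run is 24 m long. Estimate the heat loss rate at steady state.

For a radial system each layer contributes R = ln(r_out/r_in)/(2πkL); films add R = 1/(hA).
R_brass pipe wall = ln(71/65)/(2π×116×24) = 5.047×10^-6 K/W
R_mineral wool = ln(106/71)/(2π×0.0435×24) = 0.06109 K/W
R_outer film = 1/(h_o·2πr_oL) = 1/(26.9×2π×0.106×24) = 0.002326 K/W
R_total = 0.06343 K/W
Q = ΔT/R_total = 99/0.06343

Q ≈ 1560 W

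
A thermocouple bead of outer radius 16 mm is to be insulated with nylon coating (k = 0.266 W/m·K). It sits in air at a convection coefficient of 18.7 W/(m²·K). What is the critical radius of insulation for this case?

For a sphere r_cr = 2k/h = 2×0.266/18.7
r_cr = 28.4 mm; since the bare radius (16 mm) is below r_cr, adding a thin layer of insulation will *increase* heat loss.

r_cr ≈ 28.4 mm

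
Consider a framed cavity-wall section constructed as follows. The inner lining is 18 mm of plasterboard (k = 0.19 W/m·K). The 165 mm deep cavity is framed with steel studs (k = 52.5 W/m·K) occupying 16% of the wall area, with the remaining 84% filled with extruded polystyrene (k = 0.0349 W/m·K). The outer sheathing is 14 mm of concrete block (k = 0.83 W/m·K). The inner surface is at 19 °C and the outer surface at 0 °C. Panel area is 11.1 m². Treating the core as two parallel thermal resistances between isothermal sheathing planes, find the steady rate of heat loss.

Sheathing layers in series; stud and cavity paths in parallel between them.
R_inner = 0.018/(0.19×11.1) = 0.008535 K/W
R_stud  = 0.165/(52.5×0.16×11.1) = 0.00177 K/W
R_cav   = 0.165/(0.0349×0.84×11.1) = 0.5071 K/W
1/R_core = 1/R_stud + 1/R_cav → R_core = 0.001763 K/W
R_outer = 0.014/(0.83×11.1) = 0.00152 K/W
R_total = 0.01182 K/W
Q = ΔT/R_total = 19/0.01182

Q ≈ 1610 W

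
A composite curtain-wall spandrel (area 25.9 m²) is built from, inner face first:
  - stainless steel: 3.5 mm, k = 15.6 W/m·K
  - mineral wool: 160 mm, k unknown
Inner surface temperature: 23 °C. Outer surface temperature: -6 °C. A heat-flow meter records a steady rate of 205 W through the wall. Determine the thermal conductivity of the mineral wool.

Using the resistance-network approach (series):
R_stainless steel = L/(kA) = 0.0035/(15.6×25.9) = 8.663×10^-6 K/W
Sum of known resistances R_other = 8.663×10^-6 K/W
Total R = ΔT/Q = 29/205 = 0.1415 K/W
R_mineral wool = R_total − R_other = 0.1415 K/W
k = L/(R·A) = 0.16/(0.1415×25.9)

k ≈ 0.0437 W/(m·K)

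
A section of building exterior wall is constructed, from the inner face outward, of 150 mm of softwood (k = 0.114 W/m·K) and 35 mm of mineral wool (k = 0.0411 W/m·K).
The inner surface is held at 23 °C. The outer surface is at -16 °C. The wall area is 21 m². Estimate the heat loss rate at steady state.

Treating each layer as a thermal resistance in series:
R_softwood = L/(kA) = 0.15/(0.114×21) = 0.06266 K/W
R_mineral wool = L/(kA) = 0.035/(0.0411×21) = 0.04055 K/W
R_total = 0.1032 K/W
Q = ΔT / R_total = 39 / 0.1032

Q ≈ 378 W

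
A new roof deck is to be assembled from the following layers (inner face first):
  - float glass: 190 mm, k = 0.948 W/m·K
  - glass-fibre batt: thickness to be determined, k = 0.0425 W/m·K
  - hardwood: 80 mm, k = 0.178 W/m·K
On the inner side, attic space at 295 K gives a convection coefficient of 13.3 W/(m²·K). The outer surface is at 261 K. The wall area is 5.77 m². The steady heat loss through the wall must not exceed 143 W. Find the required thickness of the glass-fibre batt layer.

L ≈ 27.5 mm

Model the wall as resistances in series:
R_inner film = 1/(h_i·A) = 1/(13.3×5.77) = 0.01303 K/W
R_float glass = L/(kA) = 0.19/(0.948×5.77) = 0.03474 K/W
R_hardwood = L/(kA) = 0.08/(0.178×5.77) = 0.07789 K/W
Sum of the known resistances R_other = 0.1257 K/W
Required total resistance R_tot = ΔT/Q_allow = 34/143 = 0.2378 K/W
R_glass-fibre batt = R_tot − R_other = 0.1121 K/W
L = R·k·A = 0.1121×0.0425×5.77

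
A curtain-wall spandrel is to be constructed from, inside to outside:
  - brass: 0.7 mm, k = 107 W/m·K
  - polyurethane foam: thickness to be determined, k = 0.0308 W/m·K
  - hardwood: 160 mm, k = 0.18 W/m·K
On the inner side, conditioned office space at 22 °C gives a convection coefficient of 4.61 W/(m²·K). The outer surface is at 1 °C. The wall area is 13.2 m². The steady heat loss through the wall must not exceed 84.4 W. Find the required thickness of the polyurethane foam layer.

L ≈ 67.1 mm

Thermal resistances in series:
R_inner film = 1/(h_i·A) = 1/(4.61×13.2) = 0.01643 K/W
R_brass = L/(kA) = 0.0007/(107×13.2) = 4.956×10^-7 K/W
R_hardwood = L/(kA) = 0.16/(0.18×13.2) = 0.06734 K/W
Sum of the known resistances R_other = 0.08377 K/W
Required total resistance R_tot = ΔT/Q_allow = 21/84.4 = 0.2488 K/W
R_polyurethane foam = R_tot − R_other = 0.165 K/W
L = R·k·A = 0.165×0.0308×13.2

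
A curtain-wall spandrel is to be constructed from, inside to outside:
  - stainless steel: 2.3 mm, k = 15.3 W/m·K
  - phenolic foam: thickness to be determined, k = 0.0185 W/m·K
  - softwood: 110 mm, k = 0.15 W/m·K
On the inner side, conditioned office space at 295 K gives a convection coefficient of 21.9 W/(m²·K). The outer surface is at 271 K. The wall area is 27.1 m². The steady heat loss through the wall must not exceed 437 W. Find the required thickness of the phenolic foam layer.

L ≈ 13.1 mm

Model the wall as resistances in series:
R_inner film = 1/(h_i·A) = 1/(21.9×27.1) = 0.001685 K/W
R_stainless steel = L/(kA) = 0.0023/(15.3×27.1) = 5.547×10^-6 K/W
R_softwood = L/(kA) = 0.11/(0.15×27.1) = 0.02706 K/W
Sum of the known resistances R_other = 0.02875 K/W
Required total resistance R_tot = ΔT/Q_allow = 24/437 = 0.05492 K/W
R_phenolic foam = R_tot − R_other = 0.02617 K/W
L = R·k·A = 0.02617×0.0185×27.1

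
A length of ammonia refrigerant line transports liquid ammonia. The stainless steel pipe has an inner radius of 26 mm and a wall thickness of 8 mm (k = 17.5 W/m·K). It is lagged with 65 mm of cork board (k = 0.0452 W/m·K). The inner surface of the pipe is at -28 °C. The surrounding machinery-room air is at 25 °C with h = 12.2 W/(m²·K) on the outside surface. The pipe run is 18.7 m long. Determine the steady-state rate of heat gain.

Cylindrical conduction, so R = ln(r₂/r₁)/(2πkL) per layer, in series:
R_stainless steel pipe wall = ln(34/26)/(2π×17.5×18.7) = 1.305×10^-4 K/W
R_cork board = ln(99/34)/(2π×0.0452×18.7) = 0.2012 K/W
R_outer film = 1/(h_o·2πr_oL) = 1/(12.2×2π×0.099×18.7) = 0.007047 K/W
R_total = 0.2084 K/W
Q = ΔT/R_total = 53/0.2084

Q ≈ 254 W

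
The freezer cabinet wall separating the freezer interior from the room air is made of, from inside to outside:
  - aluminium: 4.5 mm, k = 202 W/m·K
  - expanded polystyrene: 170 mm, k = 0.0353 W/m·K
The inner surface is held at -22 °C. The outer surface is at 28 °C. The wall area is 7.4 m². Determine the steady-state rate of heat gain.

Q ≈ 76.8 W

Using the resistance-network approach (series):
R_aluminium = L/(kA) = 0.0045/(202×7.4) = 3.01×10^-6 K/W
R_expanded polystyrene = L/(kA) = 0.17/(0.0353×7.4) = 0.6508 K/W
R_total = 0.6508 K/W
Q = ΔT / R_total = 50 / 0.6508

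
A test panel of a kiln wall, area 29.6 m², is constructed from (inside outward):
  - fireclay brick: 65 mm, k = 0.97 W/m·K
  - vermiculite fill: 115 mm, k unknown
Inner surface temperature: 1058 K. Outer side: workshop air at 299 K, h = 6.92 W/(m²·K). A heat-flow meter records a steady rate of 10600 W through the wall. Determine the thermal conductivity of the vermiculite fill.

Model the wall as resistances in series:
R_fireclay brick = L/(kA) = 0.065/(0.97×29.6) = 0.002264 K/W
R_outer film = 1/(h_o·A) = 1/(6.92×29.6) = 0.004882 K/W
Sum of known resistances R_other = 0.007146 K/W
Total R = ΔT/Q = 759/10600 = 0.0716 K/W
R_vermiculite fill = R_total − R_other = 0.06446 K/W
k = L/(R·A) = 0.115/(0.06446×29.6)

k ≈ 0.0603 W/(m·K)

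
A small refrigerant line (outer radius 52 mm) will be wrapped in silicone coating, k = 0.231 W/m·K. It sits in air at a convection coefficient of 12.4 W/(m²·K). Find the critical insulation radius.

r_cr ≈ 18.6 mm

For a cylinder r_cr = k/h = 0.231/12.4
r_cr = 18.6 mm; since the bare radius (52 mm) is above r_cr, any added insulation will reduce heat loss.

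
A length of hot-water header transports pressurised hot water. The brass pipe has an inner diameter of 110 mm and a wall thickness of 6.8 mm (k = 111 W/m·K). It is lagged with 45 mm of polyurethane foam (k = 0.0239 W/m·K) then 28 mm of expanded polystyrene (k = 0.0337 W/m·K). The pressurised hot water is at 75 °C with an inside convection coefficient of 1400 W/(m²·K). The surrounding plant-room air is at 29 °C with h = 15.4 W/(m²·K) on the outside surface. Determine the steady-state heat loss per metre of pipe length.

Treating each annulus and film as a series resistance:
R_inner film = 1/(h_i·2πr₁L) = 1/(1400×2π×0.055×1) = 0.002067 K/W
R_brass pipe wall = ln(61.8/55)/(2π×111×1) = 1.671×10^-4 K/W
R_polyurethane foam = ln(106.8/61.8)/(2π×0.0239×1) = 3.643 K/W
R_expanded polystyrene = ln(134.8/106.8)/(2π×0.0337×1) = 1.1 K/W
R_outer film = 1/(h_o·2πr_oL) = 1/(15.4×2π×0.1348×1) = 0.07667 K/W
R_total = 4.821 K/W
Q = ΔT/R_total = 46/4.821

q′ ≈ 9.54 W/m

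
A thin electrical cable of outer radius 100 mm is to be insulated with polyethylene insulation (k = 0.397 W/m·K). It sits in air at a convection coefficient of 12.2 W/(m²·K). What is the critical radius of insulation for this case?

For a cylinder r_cr = k/h = 0.397/12.2
r_cr = 32.5 mm; since the bare radius (100 mm) is above r_cr, any added insulation will reduce heat loss.

r_cr ≈ 32.5 mm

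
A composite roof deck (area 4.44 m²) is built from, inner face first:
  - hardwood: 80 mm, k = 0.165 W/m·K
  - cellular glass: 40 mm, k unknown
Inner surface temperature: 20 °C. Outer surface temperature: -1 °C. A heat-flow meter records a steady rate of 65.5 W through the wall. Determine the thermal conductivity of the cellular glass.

k ≈ 0.0426 W/(m·K)

Series thermal resistances:
R_hardwood = L/(kA) = 0.08/(0.165×4.44) = 0.1092 K/W
Sum of known resistances R_other = 0.1092 K/W
Total R = ΔT/Q = 21/65.5 = 0.3206 K/W
R_cellular glass = R_total − R_other = 0.2114 K/W
k = L/(R·A) = 0.04/(0.2114×4.44)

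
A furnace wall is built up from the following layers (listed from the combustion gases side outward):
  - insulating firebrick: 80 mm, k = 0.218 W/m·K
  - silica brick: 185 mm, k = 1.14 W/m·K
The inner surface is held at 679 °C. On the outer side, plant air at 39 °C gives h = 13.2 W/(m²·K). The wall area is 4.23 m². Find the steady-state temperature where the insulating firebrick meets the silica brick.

T ≈ 291 °C

Model the wall as resistances in series:
R_insulating firebrick = L/(kA) = 0.08/(0.218×4.23) = 0.08675 K/W
R_silica brick = L/(kA) = 0.185/(1.14×4.23) = 0.03836 K/W
R_outer film = 1/(h_o·A) = 1/(13.2×4.23) = 0.01791 K/W
R_total = 0.143 K/W;  Q = ΔT/R_total = 640/0.143 = 4475 W
T_interface = T_inner − Q·ΣR(inner→interface) = 679 − 4470×0.08675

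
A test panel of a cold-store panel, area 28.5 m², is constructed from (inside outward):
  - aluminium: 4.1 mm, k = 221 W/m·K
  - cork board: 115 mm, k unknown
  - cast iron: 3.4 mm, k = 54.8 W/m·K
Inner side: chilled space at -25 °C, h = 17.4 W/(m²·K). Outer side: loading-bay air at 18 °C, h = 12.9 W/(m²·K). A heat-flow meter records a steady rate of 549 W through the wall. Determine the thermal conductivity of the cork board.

k ≈ 0.0548 W/(m·K)

Thermal resistances in series:
R_inner film = 1/(h_i·A) = 1/(17.4×28.5) = 0.002017 K/W
R_aluminium = L/(kA) = 0.0041/(221×28.5) = 6.509×10^-7 K/W
R_cast iron = L/(kA) = 0.0034/(54.8×28.5) = 2.177×10^-6 K/W
R_outer film = 1/(h_o·A) = 1/(12.9×28.5) = 0.00272 K/W
Sum of known resistances R_other = 0.004739 K/W
Total R = ΔT/Q = 43/549 = 0.07832 K/W
R_cork board = R_total − R_other = 0.07358 K/W
k = L/(R·A) = 0.115/(0.07358×28.5)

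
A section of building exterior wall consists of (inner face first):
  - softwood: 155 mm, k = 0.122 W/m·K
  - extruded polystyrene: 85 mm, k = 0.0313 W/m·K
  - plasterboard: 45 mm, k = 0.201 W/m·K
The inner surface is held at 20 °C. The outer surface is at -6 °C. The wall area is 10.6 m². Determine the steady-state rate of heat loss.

Using the resistance-network approach (series):
R_softwood = L/(kA) = 0.155/(0.122×10.6) = 0.1199 K/W
R_extruded polystyrene = L/(kA) = 0.085/(0.0313×10.6) = 0.2562 K/W
R_plasterboard = L/(kA) = 0.045/(0.201×10.6) = 0.02112 K/W
R_total = 0.3972 K/W
Q = ΔT / R_total = 26 / 0.3972

Q ≈ 65.5 W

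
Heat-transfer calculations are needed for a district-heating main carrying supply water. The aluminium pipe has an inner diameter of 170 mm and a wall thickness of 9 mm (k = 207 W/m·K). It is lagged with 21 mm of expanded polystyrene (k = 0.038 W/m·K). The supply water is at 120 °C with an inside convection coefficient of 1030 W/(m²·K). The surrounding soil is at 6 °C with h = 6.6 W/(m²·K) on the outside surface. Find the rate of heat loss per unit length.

Cylindrical conduction, so R = ln(r₂/r₁)/(2πkL) per layer, in series:
R_inner film = 1/(h_i·2πr₁L) = 1/(1030×2π×0.085×1) = 0.001818 K/W
R_aluminium pipe wall = ln(94/85)/(2π×207×1) = 7.738×10^-5 K/W
R_expanded polystyrene = ln(115/94)/(2π×0.038×1) = 0.8445 K/W
R_outer film = 1/(h_o·2πr_oL) = 1/(6.6×2π×0.115×1) = 0.2097 K/W
R_total = 1.056 K/W
Q = ΔT/R_total = 114/1.056

q′ ≈ 108 W/m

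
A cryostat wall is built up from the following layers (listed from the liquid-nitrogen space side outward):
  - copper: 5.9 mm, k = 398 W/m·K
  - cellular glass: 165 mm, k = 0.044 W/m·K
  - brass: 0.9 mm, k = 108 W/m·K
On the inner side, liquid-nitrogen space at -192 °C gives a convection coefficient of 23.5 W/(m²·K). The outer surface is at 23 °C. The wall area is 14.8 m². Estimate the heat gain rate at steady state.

Q ≈ 839 W

Treating each layer as a thermal resistance in series:
R_inner film = 1/(h_i·A) = 1/(23.5×14.8) = 0.002875 K/W
R_copper = L/(kA) = 0.0059/(398×14.8) = 1.002×10^-6 K/W
R_cellular glass = L/(kA) = 0.165/(0.044×14.8) = 0.2534 K/W
R_brass = L/(kA) = 0.0009/(108×14.8) = 5.631×10^-7 K/W
R_total = 0.2563 K/W
Q = ΔT / R_total = 215 / 0.2563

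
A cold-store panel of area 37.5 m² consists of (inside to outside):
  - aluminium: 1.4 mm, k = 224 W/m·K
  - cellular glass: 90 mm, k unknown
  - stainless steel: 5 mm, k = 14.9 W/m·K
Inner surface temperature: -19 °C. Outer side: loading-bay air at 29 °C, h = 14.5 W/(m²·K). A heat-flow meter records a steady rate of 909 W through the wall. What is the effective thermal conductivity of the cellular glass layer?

k ≈ 0.0471 W/(m·K)

Treating each layer as a thermal resistance in series:
R_aluminium = L/(kA) = 0.0014/(224×37.5) = 1.667×10^-7 K/W
R_stainless steel = L/(kA) = 0.005/(14.9×37.5) = 8.949×10^-6 K/W
R_outer film = 1/(h_o·A) = 1/(14.5×37.5) = 0.001839 K/W
Sum of known resistances R_other = 0.001848 K/W
Total R = ΔT/Q = 48/909 = 0.05281 K/W
R_cellular glass = R_total − R_other = 0.05096 K/W
k = L/(R·A) = 0.09/(0.05096×37.5)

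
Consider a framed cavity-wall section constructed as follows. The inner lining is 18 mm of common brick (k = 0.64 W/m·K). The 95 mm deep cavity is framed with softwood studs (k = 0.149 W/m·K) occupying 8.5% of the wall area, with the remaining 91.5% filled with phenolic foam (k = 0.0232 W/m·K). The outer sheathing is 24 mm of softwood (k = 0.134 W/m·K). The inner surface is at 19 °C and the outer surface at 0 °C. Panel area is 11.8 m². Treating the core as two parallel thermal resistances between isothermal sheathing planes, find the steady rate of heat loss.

Sheathing layers in series; stud and cavity paths in parallel between them.
R_inner = 0.018/(0.64×11.8) = 0.002383 K/W
R_stud  = 0.095/(0.149×0.085×11.8) = 0.6357 K/W
R_cav   = 0.095/(0.0232×0.915×11.8) = 0.3793 K/W
1/R_core = 1/R_stud + 1/R_cav → R_core = 0.2375 K/W
R_outer = 0.024/(0.134×11.8) = 0.01518 K/W
R_total = 0.2551 K/W
Q = ΔT/R_total = 19/0.2551

Q ≈ 74.5 W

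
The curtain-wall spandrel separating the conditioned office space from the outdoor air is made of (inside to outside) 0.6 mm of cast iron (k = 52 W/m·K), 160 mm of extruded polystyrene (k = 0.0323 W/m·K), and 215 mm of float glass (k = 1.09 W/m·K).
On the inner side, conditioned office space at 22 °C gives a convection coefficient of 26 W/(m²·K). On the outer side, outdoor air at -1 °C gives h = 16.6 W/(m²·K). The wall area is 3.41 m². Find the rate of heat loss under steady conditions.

Model the wall as resistances in series:
R_inner film = 1/(h_i·A) = 1/(26×3.41) = 0.01128 K/W
R_cast iron = L/(kA) = 0.0006/(52×3.41) = 3.384×10^-6 K/W
R_extruded polystyrene = L/(kA) = 0.16/(0.0323×3.41) = 1.453 K/W
R_float glass = L/(kA) = 0.215/(1.09×3.41) = 0.05784 K/W
R_outer film = 1/(h_o·A) = 1/(16.6×3.41) = 0.01767 K/W
R_total = 1.539 K/W
Q = ΔT / R_total = 23 / 1.539

Q ≈ 14.9 W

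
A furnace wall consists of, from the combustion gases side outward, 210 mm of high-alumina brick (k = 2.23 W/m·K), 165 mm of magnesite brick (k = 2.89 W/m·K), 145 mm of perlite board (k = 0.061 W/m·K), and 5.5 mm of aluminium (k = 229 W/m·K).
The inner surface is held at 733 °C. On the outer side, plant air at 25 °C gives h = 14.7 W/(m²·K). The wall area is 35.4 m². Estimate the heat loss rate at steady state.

Q ≈ 9650 W

Treating each layer as a thermal resistance in series:
R_high-alumina brick = L/(kA) = 0.21/(2.23×35.4) = 0.00266 K/W
R_magnesite brick = L/(kA) = 0.165/(2.89×35.4) = 0.001613 K/W
R_perlite board = L/(kA) = 0.145/(0.061×35.4) = 0.06715 K/W
R_aluminium = L/(kA) = 0.0055/(229×35.4) = 6.785×10^-7 K/W
R_outer film = 1/(h_o·A) = 1/(14.7×35.4) = 0.001922 K/W
R_total = 0.07334 K/W
Q = ΔT / R_total = 708 / 0.07334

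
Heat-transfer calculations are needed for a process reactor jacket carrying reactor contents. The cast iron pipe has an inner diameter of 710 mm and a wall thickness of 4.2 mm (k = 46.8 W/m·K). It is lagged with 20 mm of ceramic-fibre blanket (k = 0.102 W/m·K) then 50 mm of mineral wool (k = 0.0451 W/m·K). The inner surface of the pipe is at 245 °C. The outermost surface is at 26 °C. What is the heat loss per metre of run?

Radial resistances (cylindrical: R_cond = ln(r_o/r_i)/(2πkL), R_conv = 1/(h·2πrL)):
R_cast iron pipe wall = ln(359.2/355)/(2π×46.8×1) = 4×10^-5 K/W
R_ceramic-fibre blanket = ln(379.2/359.2)/(2π×0.102×1) = 0.08455 K/W
R_mineral wool = ln(429.2/379.2)/(2π×0.0451×1) = 0.4371 K/W
R_total = 0.5217 K/W
Q = ΔT/R_total = 219/0.5217

q′ ≈ 420 W/m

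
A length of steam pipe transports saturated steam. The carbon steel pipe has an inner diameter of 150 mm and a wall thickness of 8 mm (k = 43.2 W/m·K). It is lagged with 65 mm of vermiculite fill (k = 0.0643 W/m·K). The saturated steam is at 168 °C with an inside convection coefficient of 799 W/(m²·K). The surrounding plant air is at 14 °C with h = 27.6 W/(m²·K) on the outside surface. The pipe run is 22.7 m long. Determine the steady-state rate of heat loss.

Q ≈ 2370 W

Cylindrical conduction, so R = ln(r₂/r₁)/(2πkL) per layer, in series:
R_inner film = 1/(h_i·2πr₁L) = 1/(799×2π×0.075×22.7) = 1.17×10^-4 K/W
R_carbon steel pipe wall = ln(83/75)/(2π×43.2×22.7) = 1.645×10^-5 K/W
R_vermiculite fill = ln(148/83)/(2π×0.0643×22.7) = 0.06307 K/W
R_outer film = 1/(h_o·2πr_oL) = 1/(27.6×2π×0.148×22.7) = 0.001716 K/W
R_total = 0.06492 K/W
Q = ΔT/R_total = 154/0.06492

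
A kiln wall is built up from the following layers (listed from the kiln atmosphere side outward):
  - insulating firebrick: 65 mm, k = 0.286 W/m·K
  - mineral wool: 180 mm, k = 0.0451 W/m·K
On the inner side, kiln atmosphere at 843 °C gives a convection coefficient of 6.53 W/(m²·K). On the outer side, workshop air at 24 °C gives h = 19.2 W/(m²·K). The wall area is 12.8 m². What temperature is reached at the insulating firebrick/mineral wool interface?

Model the wall as resistances in series:
R_inner film = 1/(h_i·A) = 1/(6.53×12.8) = 0.01196 K/W
R_insulating firebrick = L/(kA) = 0.065/(0.286×12.8) = 0.01776 K/W
R_mineral wool = L/(kA) = 0.18/(0.0451×12.8) = 0.3118 K/W
R_outer film = 1/(h_o·A) = 1/(19.2×12.8) = 0.004069 K/W
R_total = 0.3456 K/W;  Q = ΔT/R_total = 819/0.3456 = 2370 W
T_interface = T_inner − Q·ΣR(inner→interface) = 843 − 2370×0.02972

T ≈ 773 °C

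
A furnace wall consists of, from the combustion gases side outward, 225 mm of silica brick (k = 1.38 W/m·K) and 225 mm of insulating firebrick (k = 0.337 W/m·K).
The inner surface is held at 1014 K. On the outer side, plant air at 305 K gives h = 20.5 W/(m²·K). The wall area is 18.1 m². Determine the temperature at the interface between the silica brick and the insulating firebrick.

T ≈ 883 K

Model the wall as resistances in series:
R_silica brick = L/(kA) = 0.225/(1.38×18.1) = 0.009008 K/W
R_insulating firebrick = L/(kA) = 0.225/(0.337×18.1) = 0.03689 K/W
R_outer film = 1/(h_o·A) = 1/(20.5×18.1) = 0.002695 K/W
R_total = 0.04859 K/W;  Q = ΔT/R_total = 709/0.04859 = 14590 W
T_interface = T_inner − Q·ΣR(inner→interface) = 1014 − 14600×0.009008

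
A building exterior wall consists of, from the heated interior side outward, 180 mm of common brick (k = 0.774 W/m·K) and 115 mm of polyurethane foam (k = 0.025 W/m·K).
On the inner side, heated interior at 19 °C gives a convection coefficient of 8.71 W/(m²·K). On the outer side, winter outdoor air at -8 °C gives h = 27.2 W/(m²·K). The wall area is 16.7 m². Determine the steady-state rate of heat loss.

Using the resistance-network approach (series):
R_inner film = 1/(h_i·A) = 1/(8.71×16.7) = 0.006875 K/W
R_common brick = L/(kA) = 0.18/(0.774×16.7) = 0.01393 K/W
R_polyurethane foam = L/(kA) = 0.115/(0.025×16.7) = 0.2754 K/W
R_outer film = 1/(h_o·A) = 1/(27.2×16.7) = 0.002201 K/W
R_total = 0.2985 K/W
Q = ΔT / R_total = 27 / 0.2985

Q ≈ 90.5 W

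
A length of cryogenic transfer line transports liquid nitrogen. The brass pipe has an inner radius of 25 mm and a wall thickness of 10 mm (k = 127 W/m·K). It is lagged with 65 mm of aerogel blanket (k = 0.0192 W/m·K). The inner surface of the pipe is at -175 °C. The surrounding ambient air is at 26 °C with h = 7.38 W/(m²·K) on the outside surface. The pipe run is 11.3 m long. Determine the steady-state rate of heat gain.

Q ≈ 255 W

Per-layer cylindrical resistances, series-summed:
R_brass pipe wall = ln(35/25)/(2π×127×11.3) = 3.732×10^-5 K/W
R_aerogel blanket = ln(100/35)/(2π×0.0192×11.3) = 0.7701 K/W
R_outer film = 1/(h_o·2πr_oL) = 1/(7.38×2π×0.1×11.3) = 0.01908 K/W
R_total = 0.7892 K/W
Q = ΔT/R_total = 201/0.7892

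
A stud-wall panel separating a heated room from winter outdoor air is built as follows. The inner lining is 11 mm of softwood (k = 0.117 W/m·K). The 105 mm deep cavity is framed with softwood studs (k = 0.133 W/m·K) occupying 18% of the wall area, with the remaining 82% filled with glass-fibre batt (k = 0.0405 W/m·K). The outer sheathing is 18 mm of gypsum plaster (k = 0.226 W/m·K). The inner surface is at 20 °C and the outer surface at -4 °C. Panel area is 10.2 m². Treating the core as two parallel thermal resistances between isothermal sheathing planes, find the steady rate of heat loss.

Sheathing layers in series; stud and cavity paths in parallel between them.
R_inner = 0.011/(0.117×10.2) = 0.009217 K/W
R_stud  = 0.105/(0.133×0.18×10.2) = 0.43 K/W
R_cav   = 0.105/(0.0405×0.82×10.2) = 0.31 K/W
1/R_core = 1/R_stud + 1/R_cav → R_core = 0.1801 K/W
R_outer = 0.018/(0.226×10.2) = 0.007808 K/W
R_total = 0.1972 K/W
Q = ΔT/R_total = 24/0.1972

Q ≈ 122 W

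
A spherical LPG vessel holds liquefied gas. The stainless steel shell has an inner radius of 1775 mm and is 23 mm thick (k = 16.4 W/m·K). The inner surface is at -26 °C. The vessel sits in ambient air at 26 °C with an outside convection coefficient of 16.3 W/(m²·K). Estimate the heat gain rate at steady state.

Spherical conduction: R = (1/r_in − 1/r_out)/(4πk) per layer; series-sum.
R_stainless steel shell = (1/1.775 − 1/1.798)/(4π×16.4) = 3.497×10^-5 K/W
R_outer film = 1/(h·4πr_o²) = 1/(16.3×4π×1.798²) = 0.00151 K/W
R_total = 0.001545 K/W
Q = ΔT/R_total = 52/0.001545

Q ≈ 33700 W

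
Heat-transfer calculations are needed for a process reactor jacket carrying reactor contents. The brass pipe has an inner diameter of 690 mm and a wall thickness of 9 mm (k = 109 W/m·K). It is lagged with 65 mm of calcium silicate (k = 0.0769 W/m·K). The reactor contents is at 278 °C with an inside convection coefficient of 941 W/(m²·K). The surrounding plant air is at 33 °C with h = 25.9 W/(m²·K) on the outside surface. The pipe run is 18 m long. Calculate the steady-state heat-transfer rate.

Q ≈ 12100 W

Per-layer cylindrical resistances, series-summed:
R_inner film = 1/(h_i·2πr₁L) = 1/(941×2π×0.345×18) = 2.724×10^-5 K/W
R_brass pipe wall = ln(354/345)/(2π×109×18) = 2.089×10^-6 K/W
R_calcium silicate = ln(419/354)/(2π×0.0769×18) = 0.01938 K/W
R_outer film = 1/(h_o·2πr_oL) = 1/(25.9×2π×0.419×18) = 8.148×10^-4 K/W
R_total = 0.02023 K/W
Q = ΔT/R_total = 245/0.02023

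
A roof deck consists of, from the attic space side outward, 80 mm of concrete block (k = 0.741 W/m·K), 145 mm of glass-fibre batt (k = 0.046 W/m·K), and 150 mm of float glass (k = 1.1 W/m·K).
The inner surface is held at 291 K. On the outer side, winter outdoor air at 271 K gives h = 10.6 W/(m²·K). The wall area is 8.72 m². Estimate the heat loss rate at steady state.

Treating each layer as a thermal resistance in series:
R_concrete block = L/(kA) = 0.08/(0.741×8.72) = 0.01238 K/W
R_glass-fibre batt = L/(kA) = 0.145/(0.046×8.72) = 0.3615 K/W
R_float glass = L/(kA) = 0.15/(1.1×8.72) = 0.01564 K/W
R_outer film = 1/(h_o·A) = 1/(10.6×8.72) = 0.01082 K/W
R_total = 0.4003 K/W
Q = ΔT / R_total = 20 / 0.4003

Q ≈ 50 W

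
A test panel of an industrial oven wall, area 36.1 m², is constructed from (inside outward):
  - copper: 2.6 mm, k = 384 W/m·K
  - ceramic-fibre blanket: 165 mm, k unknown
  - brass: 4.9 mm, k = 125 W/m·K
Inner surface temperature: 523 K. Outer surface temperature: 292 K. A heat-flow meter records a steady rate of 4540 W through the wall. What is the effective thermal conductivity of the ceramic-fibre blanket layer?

k ≈ 0.0898 W/(m·K)

Treating each layer as a thermal resistance in series:
R_copper = L/(kA) = 0.0026/(384×36.1) = 1.876×10^-7 K/W
R_brass = L/(kA) = 0.0049/(125×36.1) = 1.086×10^-6 K/W
Sum of known resistances R_other = 1.273×10^-6 K/W
Total R = ΔT/Q = 231/4540 = 0.05088 K/W
R_ceramic-fibre blanket = R_total − R_other = 0.05088 K/W
k = L/(R·A) = 0.165/(0.05088×36.1)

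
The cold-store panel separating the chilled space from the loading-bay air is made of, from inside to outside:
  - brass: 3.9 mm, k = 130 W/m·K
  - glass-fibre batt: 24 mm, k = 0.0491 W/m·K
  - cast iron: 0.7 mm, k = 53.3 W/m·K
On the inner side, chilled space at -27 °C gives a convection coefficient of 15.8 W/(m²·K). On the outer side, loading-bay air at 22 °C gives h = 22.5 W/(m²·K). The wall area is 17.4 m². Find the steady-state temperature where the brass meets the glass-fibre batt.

T ≈ -21.8 °C

Series thermal resistances:
R_inner film = 1/(h_i·A) = 1/(15.8×17.4) = 0.003637 K/W
R_brass = L/(kA) = 0.0039/(130×17.4) = 1.724×10^-6 K/W
R_glass-fibre batt = L/(kA) = 0.024/(0.0491×17.4) = 0.02809 K/W
R_cast iron = L/(kA) = 0.0007/(53.3×17.4) = 7.548×10^-7 K/W
R_outer film = 1/(h_o·A) = 1/(22.5×17.4) = 0.002554 K/W
R_total = 0.03429 K/W;  Q = ΔT/R_total = 49/0.03429 = 1429 W
T_interface = T_inner + Q·ΣR(inner→interface) = -27 + 1430×0.003639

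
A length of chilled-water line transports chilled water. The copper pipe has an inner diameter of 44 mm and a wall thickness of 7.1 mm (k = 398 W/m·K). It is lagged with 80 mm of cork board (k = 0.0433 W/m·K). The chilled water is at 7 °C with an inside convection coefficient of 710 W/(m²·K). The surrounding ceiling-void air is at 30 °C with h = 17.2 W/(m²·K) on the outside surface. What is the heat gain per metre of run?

Treating each annulus and film as a series resistance:
R_inner film = 1/(h_i·2πr₁L) = 1/(710×2π×0.022×1) = 0.01019 K/W
R_copper pipe wall = ln(29.1/22)/(2π×398×1) = 1.118×10^-4 K/W
R_cork board = ln(109.1/29.1)/(2π×0.0433×1) = 4.857 K/W
R_outer film = 1/(h_o·2πr_oL) = 1/(17.2×2π×0.1091×1) = 0.08481 K/W
R_total = 4.953 K/W
Q = ΔT/R_total = 23/4.953

q′ ≈ 4.64 W/m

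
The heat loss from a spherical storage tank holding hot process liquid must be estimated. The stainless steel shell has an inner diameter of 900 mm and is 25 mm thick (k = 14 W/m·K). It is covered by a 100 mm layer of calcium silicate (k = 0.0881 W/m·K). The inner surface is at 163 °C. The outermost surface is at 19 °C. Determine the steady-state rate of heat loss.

Q ≈ 435 W

For a spherical shell R = (1/r₁ − 1/r₂)/(4πk); film R = 1/(h·4πr²). In series:
R_stainless steel shell = (1/0.45 − 1/0.475)/(4π×14) = 6.648×10^-4 K/W
R_calcium silicate = (1/0.475 − 1/0.575)/(4π×0.0881) = 0.3307 K/W
R_total = 0.3314 K/W
Q = ΔT/R_total = 144/0.3314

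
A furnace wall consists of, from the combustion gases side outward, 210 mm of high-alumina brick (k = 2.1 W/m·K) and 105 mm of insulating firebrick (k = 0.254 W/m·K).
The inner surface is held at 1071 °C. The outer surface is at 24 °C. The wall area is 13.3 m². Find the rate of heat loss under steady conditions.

Q ≈ 27100 W

Treating each layer as a thermal resistance in series:
R_high-alumina brick = L/(kA) = 0.21/(2.1×13.3) = 0.007519 K/W
R_insulating firebrick = L/(kA) = 0.105/(0.254×13.3) = 0.03108 K/W
R_total = 0.0386 K/W
Q = ΔT / R_total = 1047 / 0.0386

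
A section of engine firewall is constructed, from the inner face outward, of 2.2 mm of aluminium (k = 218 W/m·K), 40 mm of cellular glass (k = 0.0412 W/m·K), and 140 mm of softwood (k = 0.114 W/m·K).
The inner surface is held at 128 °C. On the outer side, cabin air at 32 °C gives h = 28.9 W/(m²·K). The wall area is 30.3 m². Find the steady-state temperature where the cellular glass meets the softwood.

Thermal resistances in series:
R_aluminium = L/(kA) = 0.0022/(218×30.3) = 3.331×10^-7 K/W
R_cellular glass = L/(kA) = 0.04/(0.0412×30.3) = 0.03204 K/W
R_softwood = L/(kA) = 0.14/(0.114×30.3) = 0.04053 K/W
R_outer film = 1/(h_o·A) = 1/(28.9×30.3) = 0.001142 K/W
R_total = 0.07371 K/W;  Q = ΔT/R_total = 96/0.07371 = 1302 W
T_interface = T_inner − Q·ΣR(inner→interface) = 128 − 1300×0.03204

T ≈ 86.3 °C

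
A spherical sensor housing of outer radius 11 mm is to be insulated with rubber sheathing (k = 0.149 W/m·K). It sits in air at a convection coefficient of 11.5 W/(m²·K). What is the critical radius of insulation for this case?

For a sphere r_cr = 2k/h = 2×0.149/11.5
r_cr = 25.9 mm; since the bare radius (11 mm) is below r_cr, adding a thin layer of insulation will *increase* heat loss.

r_cr ≈ 25.9 mm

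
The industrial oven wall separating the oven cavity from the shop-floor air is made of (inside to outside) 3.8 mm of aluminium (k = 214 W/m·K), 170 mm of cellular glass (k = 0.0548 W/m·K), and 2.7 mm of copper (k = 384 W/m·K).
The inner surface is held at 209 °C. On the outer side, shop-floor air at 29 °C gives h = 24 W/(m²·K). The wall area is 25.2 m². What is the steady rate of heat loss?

Thermal resistances in series:
R_aluminium = L/(kA) = 0.0038/(214×25.2) = 7.046×10^-7 K/W
R_cellular glass = L/(kA) = 0.17/(0.0548×25.2) = 0.1231 K/W
R_copper = L/(kA) = 0.0027/(384×25.2) = 2.79×10^-7 K/W
R_outer film = 1/(h_o·A) = 1/(24×25.2) = 0.001653 K/W
R_total = 0.1248 K/W
Q = ΔT / R_total = 180 / 0.1248

Q ≈ 1440 W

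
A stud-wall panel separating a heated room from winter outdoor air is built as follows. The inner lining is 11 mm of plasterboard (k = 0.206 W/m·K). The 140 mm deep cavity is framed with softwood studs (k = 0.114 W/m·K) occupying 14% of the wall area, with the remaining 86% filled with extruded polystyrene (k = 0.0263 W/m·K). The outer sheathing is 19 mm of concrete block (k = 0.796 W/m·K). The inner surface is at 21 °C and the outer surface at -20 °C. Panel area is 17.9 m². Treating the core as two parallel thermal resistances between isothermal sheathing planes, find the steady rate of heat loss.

Q ≈ 198 W

Sheathing layers in series; stud and cavity paths in parallel between them.
R_inner = 0.011/(0.206×17.9) = 0.002983 K/W
R_stud  = 0.14/(0.114×0.14×17.9) = 0.4901 K/W
R_cav   = 0.14/(0.0263×0.86×17.9) = 0.3458 K/W
1/R_core = 1/R_stud + 1/R_cav → R_core = 0.2027 K/W
R_outer = 0.019/(0.796×17.9) = 0.001333 K/W
R_total = 0.2071 K/W
Q = ΔT/R_total = 41/0.2071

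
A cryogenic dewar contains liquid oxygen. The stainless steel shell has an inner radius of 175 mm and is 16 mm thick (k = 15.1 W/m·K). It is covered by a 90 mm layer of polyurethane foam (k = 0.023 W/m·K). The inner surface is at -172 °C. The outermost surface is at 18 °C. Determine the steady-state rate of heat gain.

Radial (spherical) resistances in series:
R_stainless steel shell = (1/0.175 − 1/0.191)/(4π×15.1) = 0.002523 K/W
R_polyurethane foam = (1/0.191 − 1/0.281)/(4π×0.023) = 5.802 K/W
R_total = 5.804 K/W
Q = ΔT/R_total = 190/5.804

Q ≈ 32.7 W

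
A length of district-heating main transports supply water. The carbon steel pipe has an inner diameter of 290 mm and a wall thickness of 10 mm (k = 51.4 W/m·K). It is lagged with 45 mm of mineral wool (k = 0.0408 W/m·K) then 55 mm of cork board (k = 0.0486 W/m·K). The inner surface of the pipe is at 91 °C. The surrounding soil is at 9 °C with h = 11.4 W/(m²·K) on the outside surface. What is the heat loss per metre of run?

q′ ≈ 44.4 W/m

For a radial system each layer contributes R = ln(r_out/r_in)/(2πkL); films add R = 1/(hA).
R_carbon steel pipe wall = ln(155/145)/(2π×51.4×1) = 2.065×10^-4 K/W
R_mineral wool = ln(200/155)/(2π×0.0408×1) = 0.9943 K/W
R_cork board = ln(255/200)/(2π×0.0486×1) = 0.7956 K/W
R_outer film = 1/(h_o·2πr_oL) = 1/(11.4×2π×0.255×1) = 0.05475 K/W
R_total = 1.845 K/W
Q = ΔT/R_total = 82/1.845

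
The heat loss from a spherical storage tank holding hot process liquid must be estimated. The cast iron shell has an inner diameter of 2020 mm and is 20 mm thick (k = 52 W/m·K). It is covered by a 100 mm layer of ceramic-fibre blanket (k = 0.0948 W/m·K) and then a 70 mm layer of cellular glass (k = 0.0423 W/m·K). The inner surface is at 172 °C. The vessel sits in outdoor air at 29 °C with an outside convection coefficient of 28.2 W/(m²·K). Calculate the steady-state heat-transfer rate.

Q ≈ 835 W

For a spherical shell R = (1/r₁ − 1/r₂)/(4πk); film R = 1/(h·4πr²). In series:
R_cast iron shell = (1/1.01 − 1/1.03)/(4π×52) = 2.942×10^-5 K/W
R_ceramic-fibre blanket = (1/1.03 − 1/1.13)/(4π×0.0948) = 0.07212 K/W
R_cellular glass = (1/1.13 − 1/1.2)/(4π×0.0423) = 0.09712 K/W
R_outer film = 1/(h·4πr_o²) = 1/(28.2×4π×1.2²) = 0.00196 K/W
R_total = 0.1712 K/W
Q = ΔT/R_total = 143/0.1712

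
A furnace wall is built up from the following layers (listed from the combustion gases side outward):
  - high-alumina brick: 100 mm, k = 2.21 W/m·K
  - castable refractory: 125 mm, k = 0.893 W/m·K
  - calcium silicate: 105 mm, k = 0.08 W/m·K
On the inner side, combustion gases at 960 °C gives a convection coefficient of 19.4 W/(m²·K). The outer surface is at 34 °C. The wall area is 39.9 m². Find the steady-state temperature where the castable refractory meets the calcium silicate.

T ≈ 818 °C

Treating each layer as a thermal resistance in series:
R_inner film = 1/(h_i·A) = 1/(19.4×39.9) = 0.001292 K/W
R_high-alumina brick = L/(kA) = 0.1/(2.21×39.9) = 0.001134 K/W
R_castable refractory = L/(kA) = 0.125/(0.893×39.9) = 0.003508 K/W
R_calcium silicate = L/(kA) = 0.105/(0.08×39.9) = 0.03289 K/W
R_total = 0.03883 K/W;  Q = ΔT/R_total = 926/0.03883 = 23850 W
T_interface = T_inner − Q·ΣR(inner→interface) = 960 − 23800×0.005934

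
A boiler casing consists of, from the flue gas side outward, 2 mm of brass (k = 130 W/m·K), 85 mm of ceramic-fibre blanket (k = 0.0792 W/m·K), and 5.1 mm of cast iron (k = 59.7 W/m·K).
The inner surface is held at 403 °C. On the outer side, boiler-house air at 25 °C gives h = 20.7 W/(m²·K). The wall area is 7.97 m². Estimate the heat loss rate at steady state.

Model the wall as resistances in series:
R_brass = L/(kA) = 0.002/(130×7.97) = 1.93×10^-6 K/W
R_ceramic-fibre blanket = L/(kA) = 0.085/(0.0792×7.97) = 0.1347 K/W
R_cast iron = L/(kA) = 0.0051/(59.7×7.97) = 1.072×10^-5 K/W
R_outer film = 1/(h_o·A) = 1/(20.7×7.97) = 0.006061 K/W
R_total = 0.1407 K/W
Q = ΔT / R_total = 378 / 0.1407

Q ≈ 2690 W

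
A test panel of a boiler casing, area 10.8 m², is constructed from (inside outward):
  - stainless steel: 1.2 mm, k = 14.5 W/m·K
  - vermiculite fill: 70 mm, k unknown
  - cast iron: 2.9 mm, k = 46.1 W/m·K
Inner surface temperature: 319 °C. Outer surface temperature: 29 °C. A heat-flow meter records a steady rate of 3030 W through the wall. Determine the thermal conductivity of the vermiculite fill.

k ≈ 0.0677 W/(m·K)

Treating each layer as a thermal resistance in series:
R_stainless steel = L/(kA) = 0.0012/(14.5×10.8) = 7.663×10^-6 K/W
R_cast iron = L/(kA) = 0.0029/(46.1×10.8) = 5.825×10^-6 K/W
Sum of known resistances R_other = 1.349×10^-5 K/W
Total R = ΔT/Q = 290/3030 = 0.09571 K/W
R_vermiculite fill = R_total − R_other = 0.0957 K/W
k = L/(R·A) = 0.07/(0.0957×10.8)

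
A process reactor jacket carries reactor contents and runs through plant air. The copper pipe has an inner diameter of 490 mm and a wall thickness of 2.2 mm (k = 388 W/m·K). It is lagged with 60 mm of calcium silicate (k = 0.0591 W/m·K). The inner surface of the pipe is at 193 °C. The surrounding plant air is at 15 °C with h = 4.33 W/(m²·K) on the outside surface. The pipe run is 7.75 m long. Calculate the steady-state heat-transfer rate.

Q ≈ 1960 W

Cylindrical conduction, so R = ln(r₂/r₁)/(2πkL) per layer, in series:
R_copper pipe wall = ln(247.2/245)/(2π×388×7.75) = 4.732×10^-7 K/W
R_calcium silicate = ln(307.2/247.2)/(2π×0.0591×7.75) = 0.07551 K/W
R_outer film = 1/(h_o·2πr_oL) = 1/(4.33×2π×0.3072×7.75) = 0.01544 K/W
R_total = 0.09095 K/W
Q = ΔT/R_total = 178/0.09095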